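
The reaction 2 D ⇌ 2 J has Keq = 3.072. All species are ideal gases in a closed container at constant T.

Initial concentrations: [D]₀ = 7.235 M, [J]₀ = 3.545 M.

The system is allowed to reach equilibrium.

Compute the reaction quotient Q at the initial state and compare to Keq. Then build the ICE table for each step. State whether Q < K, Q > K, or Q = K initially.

Q₀ = 0.2401 vs Keq = 3.072 ⇒ Q<K, forward
Step 1:
                    D           J
  I             7.235       3.545
  C            -3.319       3.319
  E             3.916       6.864
  solve Keq expr → x = 1.659; check Q = 3.072

Q₀ = 0.2401; Q < K (proceeds forward)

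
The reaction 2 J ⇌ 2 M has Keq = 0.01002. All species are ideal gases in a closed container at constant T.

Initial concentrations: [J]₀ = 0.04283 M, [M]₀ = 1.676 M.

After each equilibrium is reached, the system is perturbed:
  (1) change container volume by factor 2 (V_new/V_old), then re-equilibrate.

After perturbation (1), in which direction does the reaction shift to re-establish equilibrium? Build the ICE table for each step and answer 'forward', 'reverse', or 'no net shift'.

Q₀ = 1531 vs Keq = 0.01002 ⇒ Q>K, reverse
Step 1:
                    J           M
  I           0.04283       1.676
  C              1.52       -1.52
  E             1.562      0.1564
  solve Keq expr → x = -0.7598; check Q = 0.01002
Then change container volume by factor 2 (V_new/V_old).
Step 2:
                    J           M
  I            0.7812      0.0782
  C                 0           0
  E            0.7812      0.0782
  solve Keq expr → x = 0; check Q = 0.01002

Direction: no net shift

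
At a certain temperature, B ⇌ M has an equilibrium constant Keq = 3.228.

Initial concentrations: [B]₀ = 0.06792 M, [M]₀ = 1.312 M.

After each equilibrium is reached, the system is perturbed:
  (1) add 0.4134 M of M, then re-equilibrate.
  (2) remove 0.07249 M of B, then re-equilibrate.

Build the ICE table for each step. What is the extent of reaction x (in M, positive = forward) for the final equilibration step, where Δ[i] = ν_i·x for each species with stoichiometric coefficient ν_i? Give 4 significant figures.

Q₀ = 19.32 vs Keq = 3.228 ⇒ Q>K, reverse
Step 1:
                   B          M
  init       0.06792      1.312
  Δ           0.2585    -0.2585
  eq          0.3264      1.054
  solve Keq expr → x = -0.2585; check Q = 3.228
Then add 0.4134 M of M.
Step 2:
                   B          M
  init        0.3264      1.467
  Δ          0.09778   -0.09778
  eq          0.4242      1.369
  solve Keq expr → x = -0.09778; check Q = 3.228
Then remove 0.07249 M of B.
Step 3:
                   B          M
  init        0.3517      1.369
  Δ          0.05534   -0.05534
  eq           0.407      1.314
  solve Keq expr → x = -0.05534; check Q = 3.228

x = -0.05534 M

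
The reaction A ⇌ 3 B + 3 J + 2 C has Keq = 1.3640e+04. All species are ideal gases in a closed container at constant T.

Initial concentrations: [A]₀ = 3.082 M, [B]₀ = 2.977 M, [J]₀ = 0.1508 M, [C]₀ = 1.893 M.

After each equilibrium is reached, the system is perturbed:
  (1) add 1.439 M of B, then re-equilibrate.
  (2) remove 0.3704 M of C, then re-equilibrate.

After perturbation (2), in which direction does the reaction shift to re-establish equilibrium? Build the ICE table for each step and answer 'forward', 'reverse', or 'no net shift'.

Q₀ = 0.1052 vs Keq = 1.3640e+04 ⇒ Q<K, forward
Step 1:
                  A         B         J         C
  I           3.082     2.977    0.1508     1.893
  C         -0.7983     2.395     2.395     1.597
  E           2.284     5.372     2.546      3.49
  solve Keq expr → x = 0.7983; check Q = 1.3640e+04
Then add 1.439 M of B.
Step 2:
                  A         B         J         C
  I           2.284     6.811     2.546      3.49
  C          0.1057    -0.317    -0.317   -0.2113
  E           2.389     6.494     2.229     3.278
  solve Keq expr → x = -0.1057; check Q = 1.3640e+04
Then remove 0.3704 M of C.
Step 3:
                  A         B         J         C
  I           2.389     6.494     2.229     2.908
  C        -0.03375    0.1012    0.1012   0.06749
  E           2.356     6.595      2.33     2.975
  solve Keq expr → x = 0.03375; check Q = 1.3640e+04

Direction: forward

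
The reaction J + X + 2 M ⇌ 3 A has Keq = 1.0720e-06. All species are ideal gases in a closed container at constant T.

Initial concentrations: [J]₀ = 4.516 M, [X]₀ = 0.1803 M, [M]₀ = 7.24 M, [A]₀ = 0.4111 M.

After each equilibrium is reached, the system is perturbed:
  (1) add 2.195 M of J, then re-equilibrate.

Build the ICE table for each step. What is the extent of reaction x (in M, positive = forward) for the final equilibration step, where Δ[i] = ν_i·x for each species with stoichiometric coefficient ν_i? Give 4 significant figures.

Q₀ = 0.001628 vs Keq = 1.0720e-06 ⇒ Q>K, reverse
Step 1:
                   J          X          M          A
  I            4.516     0.1803       7.24     0.4111
  C           0.1224     0.1224     0.2448    -0.3672
  E            4.638     0.3027      7.485    0.04385
  solve Keq expr → x = -0.1224; check Q = 1.0720e-06
Then add 2.195 M of J.
Step 2:
                   J          X          M          A
  I            6.833     0.3027      7.485    0.04385
  C        -0.001972  -0.001972  -0.003943   0.005915
  E            6.831     0.3007      7.481    0.04977
  solve Keq expr → x = 0.001972; check Q = 1.0720e-06

x = 0.001972 M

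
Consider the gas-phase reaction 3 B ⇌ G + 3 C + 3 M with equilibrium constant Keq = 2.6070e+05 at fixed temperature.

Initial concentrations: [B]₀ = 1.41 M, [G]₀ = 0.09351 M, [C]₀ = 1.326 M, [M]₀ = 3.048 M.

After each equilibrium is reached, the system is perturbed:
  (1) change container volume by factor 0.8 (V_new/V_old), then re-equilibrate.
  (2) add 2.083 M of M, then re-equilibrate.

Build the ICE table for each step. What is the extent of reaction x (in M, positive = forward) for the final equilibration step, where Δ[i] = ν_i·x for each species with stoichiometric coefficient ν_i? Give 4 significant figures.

x = -0.02483 M

Q₀ = 2.202 vs Keq = 2.6070e+05 ⇒ Q<K, forward
Step 1:
                    B           G           C           M
  I              1.41     0.09351       1.326       3.048
  C            -1.269      0.4231       1.269       1.269
  E            0.1407      0.5166       2.595       4.317
  solve Keq expr → x = 0.4231; check Q = 2.6070e+05
Then change container volume by factor 0.8 (V_new/V_old).
Step 2:
                    B           G           C           M
  I            0.1759      0.6457       3.244       5.397
  C           0.05272    -0.01757    -0.05272    -0.05272
  E            0.2286      0.6282       3.191       5.344
  solve Keq expr → x = -0.01757; check Q = 2.6070e+05
Then add 2.083 M of M.
Step 3:
                    B           G           C           M
  I            0.2286      0.6282       3.191       7.427
  C           0.07449    -0.02483    -0.07449    -0.07449
  E            0.3031      0.6033       3.117       7.352
  solve Keq expr → x = -0.02483; check Q = 2.6070e+05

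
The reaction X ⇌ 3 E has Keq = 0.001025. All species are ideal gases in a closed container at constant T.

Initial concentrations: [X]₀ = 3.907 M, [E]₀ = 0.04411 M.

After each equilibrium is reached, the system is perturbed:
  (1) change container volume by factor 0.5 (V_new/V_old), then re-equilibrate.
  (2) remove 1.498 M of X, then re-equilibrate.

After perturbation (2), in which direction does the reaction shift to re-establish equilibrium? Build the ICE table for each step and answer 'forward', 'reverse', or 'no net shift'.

Direction: reverse

Q₀ = 2.1967e-05 vs Keq = 0.001025 ⇒ Q<K, forward
Step 1:
                  X         E
  Initial     3.907   0.04411
  Change   -0.03806    0.1142
  Equil       3.869    0.1583
  solve Keq expr → x = 0.03806; check Q = 0.001025
Then change container volume by factor 0.5 (V_new/V_old).
Step 2:
                  X         E
  Initial     7.738    0.3166
  Change    0.03894   -0.1168
  Equil       7.777    0.1998
  solve Keq expr → x = -0.03894; check Q = 0.001025
Then remove 1.498 M of X.
Step 3:
                  X         E
  Initial     6.279    0.1998
  Change   0.004569  -0.01371
  Equil       6.283    0.1861
  solve Keq expr → x = -0.004569; check Q = 0.001025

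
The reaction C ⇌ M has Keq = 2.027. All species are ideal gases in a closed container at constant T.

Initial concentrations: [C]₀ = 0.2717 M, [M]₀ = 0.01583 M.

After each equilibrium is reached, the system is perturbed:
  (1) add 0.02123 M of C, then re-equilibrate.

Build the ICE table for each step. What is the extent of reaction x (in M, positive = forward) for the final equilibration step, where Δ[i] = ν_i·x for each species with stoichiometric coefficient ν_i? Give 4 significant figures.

Q₀ = 0.05826 vs Keq = 2.027 ⇒ Q<K, forward
Step 1:
                   C          M
  init        0.2717    0.01583
  Δ          -0.1767     0.1767
  eq         0.09499     0.1925
  solve Keq expr → x = 0.1767; check Q = 2.027
Then add 0.02123 M of C.
Step 2:
                   C          M
  init        0.1162     0.1925
  Δ         -0.01422    0.01422
  eq           0.102     0.2068
  solve Keq expr → x = 0.01422; check Q = 2.027

x = 0.01422 M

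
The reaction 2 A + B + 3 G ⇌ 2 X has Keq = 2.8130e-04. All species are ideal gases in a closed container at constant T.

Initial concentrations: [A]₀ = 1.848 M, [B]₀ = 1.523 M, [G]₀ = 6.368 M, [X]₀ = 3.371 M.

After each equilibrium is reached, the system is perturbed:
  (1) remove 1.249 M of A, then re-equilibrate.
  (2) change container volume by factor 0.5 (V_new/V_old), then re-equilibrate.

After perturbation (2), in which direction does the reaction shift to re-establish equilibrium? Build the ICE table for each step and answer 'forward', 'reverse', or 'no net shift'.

Q₀ = 0.008461 vs Keq = 2.8130e-04 ⇒ Q>K, reverse
Step 1:
                   A          B          G          X
  Initial      1.848      1.523      6.368      3.371
  Change       1.387     0.6936      2.081     -1.387
  Equil        3.235      2.217      8.449      1.984
  solve Keq expr → x = -0.6936; check Q = 2.8130e-04
Then remove 1.249 M of A.
Step 2:
                   A          B          G          X
  Initial      1.986      2.217      8.449      1.984
  Change      0.3522     0.1761     0.5283    -0.3522
  Equil        2.338      2.393      8.977      1.632
  solve Keq expr → x = -0.1761; check Q = 2.8130e-04
Then change container volume by factor 0.5 (V_new/V_old).
Step 3:
                   A          B          G          X
  Initial      4.677      4.785      17.95      3.263
  Change      -1.947    -0.9735      -2.92      1.947
  Equil         2.73      3.812      15.03       5.21
  solve Keq expr → x = 0.9735; check Q = 2.8130e-04

Direction: forward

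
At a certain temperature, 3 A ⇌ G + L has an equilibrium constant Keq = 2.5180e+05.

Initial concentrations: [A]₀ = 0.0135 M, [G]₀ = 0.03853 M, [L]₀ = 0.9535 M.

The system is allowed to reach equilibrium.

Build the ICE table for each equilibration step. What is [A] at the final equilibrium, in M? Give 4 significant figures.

[A]_eq = 0.00539 M

Q₀ = 1.4932e+04 vs Keq = 2.5180e+05 ⇒ Q<K, forward
Step 1:
                    A           G           L
  Initial      0.0135     0.03853      0.9535
  Change     -0.00811    0.002703    0.002703
  Equil       0.00539     0.04123      0.9562
  solve Keq expr → x = 0.002703; check Q = 2.5180e+05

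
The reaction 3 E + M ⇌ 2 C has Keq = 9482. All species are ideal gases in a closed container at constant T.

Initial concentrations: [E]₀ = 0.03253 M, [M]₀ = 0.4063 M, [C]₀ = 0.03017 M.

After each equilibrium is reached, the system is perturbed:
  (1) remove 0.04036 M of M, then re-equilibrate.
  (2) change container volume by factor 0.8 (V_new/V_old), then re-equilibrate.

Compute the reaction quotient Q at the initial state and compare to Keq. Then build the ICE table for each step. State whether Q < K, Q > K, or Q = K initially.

Q₀ = 65.08 vs Keq = 9482 ⇒ Q<K, forward
Step 1:
                  E         M         C
  I         0.03253    0.4063   0.03017
  C        -0.02425 -0.008082   0.01616
  E        0.008284    0.3982   0.04633
  solve Keq expr → x = 0.008082; check Q = 9482
Then remove 0.04036 M of M.
Step 2:
                  E         M         C
  I        0.008284    0.3579   0.04633
  C       2.7687e-04 9.2289e-05 -1.8458e-04
  E        0.008561     0.358   0.04615
  solve Keq expr → x = -9.2289e-05; check Q = 9482
Then change container volume by factor 0.8 (V_new/V_old).
Step 3:
                  E         M         C
  I          0.0107    0.4474   0.05769
  C       -0.001378 -4.5945e-04 9.1891e-04
  E        0.009323     0.447   0.05861
  solve Keq expr → x = 4.5945e-04; check Q = 9482

Q₀ = 65.08; Q < K (proceeds forward)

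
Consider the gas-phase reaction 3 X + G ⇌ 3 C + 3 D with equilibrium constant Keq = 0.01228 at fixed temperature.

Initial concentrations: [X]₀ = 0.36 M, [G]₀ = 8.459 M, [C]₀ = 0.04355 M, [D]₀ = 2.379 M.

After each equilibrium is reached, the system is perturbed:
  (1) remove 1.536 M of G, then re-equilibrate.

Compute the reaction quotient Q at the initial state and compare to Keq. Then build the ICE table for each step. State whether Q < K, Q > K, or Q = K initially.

Q₀ = 0.002818; Q < K (proceeds forward)

Q₀ = 0.002818 vs Keq = 0.01228 ⇒ Q<K, forward
Step 1:
                    X           G           C           D
  init           0.36       8.459     0.04355       2.379
  Δ           -0.0225   -0.007498      0.0225      0.0225
  eq           0.3375       8.452     0.06605       2.401
  solve Keq expr → x = 0.007498; check Q = 0.01228
Then remove 1.536 M of G.
Step 2:
                    X           G           C           D
  init         0.3375       6.916     0.06605       2.401
  Δ           0.00353    0.001177    -0.00353    -0.00353
  eq            0.341       6.917     0.06252       2.398
  solve Keq expr → x = -0.001177; check Q = 0.01228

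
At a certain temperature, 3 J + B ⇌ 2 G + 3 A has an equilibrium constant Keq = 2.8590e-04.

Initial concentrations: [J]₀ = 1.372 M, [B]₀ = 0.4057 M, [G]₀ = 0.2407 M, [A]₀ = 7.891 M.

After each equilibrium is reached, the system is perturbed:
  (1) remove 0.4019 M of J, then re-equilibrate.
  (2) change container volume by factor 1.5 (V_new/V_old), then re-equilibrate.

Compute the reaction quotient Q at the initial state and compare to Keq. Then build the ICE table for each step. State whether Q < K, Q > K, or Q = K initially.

Q₀ = 27.17; Q > K (proceeds reverse)

Q₀ = 27.17 vs Keq = 2.8590e-04 ⇒ Q>K, reverse
Step 1:
                    J           B           G           A
  init          1.372      0.4057      0.2407       7.891
  Δ             0.359      0.1197     -0.2393      -0.359
  eq            1.731      0.5254     0.00135       7.532
  solve Keq expr → x = -0.1197; check Q = 2.8590e-04
Then remove 0.4019 M of J.
Step 2:
                    J           B           G           A
  init          1.329      0.5254     0.00135       7.532
  Δ        6.6122e-04  2.2041e-04 -4.4082e-04 -6.6122e-04
  eq             1.33      0.5256  9.0949e-04       7.531
  solve Keq expr → x = -2.2041e-04; check Q = 2.8590e-04
Then change container volume by factor 1.5 (V_new/V_old).
Step 3:
                    J           B           G           A
  init         0.8865      0.3504  6.0633e-04       5.021
  Δ       -2.0384e-04 -6.7948e-05  1.3590e-04  2.0384e-04
  eq           0.8863      0.3503  7.4222e-04       5.021
  solve Keq expr → x = 6.7948e-05; check Q = 2.8590e-04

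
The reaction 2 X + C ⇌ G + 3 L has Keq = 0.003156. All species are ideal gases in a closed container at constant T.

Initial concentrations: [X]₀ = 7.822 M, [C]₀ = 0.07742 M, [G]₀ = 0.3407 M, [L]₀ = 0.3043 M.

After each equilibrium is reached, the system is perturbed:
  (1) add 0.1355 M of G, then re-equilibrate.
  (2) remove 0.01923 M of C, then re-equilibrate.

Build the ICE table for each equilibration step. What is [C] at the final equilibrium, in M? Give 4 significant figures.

[C]_eq = 0.06178 M

Q₀ = 0.002027 vs Keq = 0.003156 ⇒ Q<K, forward
Step 1:
                    X           C           G           L
  I             7.822     0.07742      0.3407      0.3043
  C          -0.01949   -0.009744    0.009744     0.02923
  E             7.803     0.06768      0.3504      0.3335
  solve Keq expr → x = 0.009744; check Q = 0.003156
Then add 0.1355 M of G.
Step 2:
                    X           C           G           L
  I             7.803     0.06768      0.4859      0.3335
  C           0.01468    0.007341   -0.007341    -0.02202
  E             7.817     0.07502      0.4786      0.3115
  solve Keq expr → x = -0.007341; check Q = 0.003156
Then remove 0.01923 M of C.
Step 3:
                    X           C           G           L
  I             7.817     0.05579      0.4786      0.3115
  C           0.01199    0.005996   -0.005996    -0.01799
  E             7.829     0.06178      0.4726      0.2935
  solve Keq expr → x = -0.005996; check Q = 0.003156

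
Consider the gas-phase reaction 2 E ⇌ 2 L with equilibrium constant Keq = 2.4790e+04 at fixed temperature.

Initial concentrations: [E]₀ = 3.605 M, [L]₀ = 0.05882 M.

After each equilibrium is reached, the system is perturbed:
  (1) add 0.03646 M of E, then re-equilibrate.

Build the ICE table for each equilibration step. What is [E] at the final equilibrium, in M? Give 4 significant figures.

Q₀ = 2.6622e-04 vs Keq = 2.4790e+04 ⇒ Q<K, forward
Step 1:
                  E         L
  I           3.605   0.05882
  C          -3.582     3.582
  E         0.02312     3.641
  solve Keq expr → x = 1.791; check Q = 2.4790e+04
Then add 0.03646 M of E.
Step 2:
                  E         L
  I         0.05958     3.641
  C        -0.03623   0.03623
  E         0.02335     3.677
  solve Keq expr → x = 0.01811; check Q = 2.4790e+04

[E]_eq = 0.02335 M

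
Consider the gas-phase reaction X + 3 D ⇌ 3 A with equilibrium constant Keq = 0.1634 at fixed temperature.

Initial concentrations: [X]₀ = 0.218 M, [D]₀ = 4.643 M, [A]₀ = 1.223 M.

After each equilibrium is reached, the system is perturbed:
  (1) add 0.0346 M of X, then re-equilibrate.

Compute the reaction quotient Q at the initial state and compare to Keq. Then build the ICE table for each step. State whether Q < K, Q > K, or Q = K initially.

Q₀ = 0.08384; Q < K (proceeds forward)

Q₀ = 0.08384 vs Keq = 0.1634 ⇒ Q<K, forward
Step 1:
                   X          D          A
  init         0.218      4.643      1.223
  Δ         -0.04732     -0.142      0.142
  eq          0.1707      4.501      1.365
  solve Keq expr → x = 0.04732; check Q = 0.1634
Then add 0.0346 M of X.
Step 2:
                   X          D          A
  init        0.2053      4.501      1.365
  Δ         -0.01363   -0.04088    0.04088
  eq          0.1917       4.46      1.406
  solve Keq expr → x = 0.01363; check Q = 0.1634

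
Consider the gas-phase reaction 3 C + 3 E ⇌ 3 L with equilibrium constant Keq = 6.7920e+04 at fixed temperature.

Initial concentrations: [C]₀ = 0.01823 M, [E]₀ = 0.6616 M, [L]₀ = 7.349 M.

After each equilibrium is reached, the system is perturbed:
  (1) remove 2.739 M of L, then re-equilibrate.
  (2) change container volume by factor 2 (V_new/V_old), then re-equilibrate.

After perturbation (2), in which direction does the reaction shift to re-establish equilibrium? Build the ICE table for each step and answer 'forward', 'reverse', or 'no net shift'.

Q₀ = 2.2622e+08 vs Keq = 6.7920e+04 ⇒ Q>K, reverse
Step 1:
                   C          E          L
  I          0.01823     0.6616      7.349
  C           0.1883     0.1883    -0.1883
  E           0.2065     0.8499      7.161
  solve Keq expr → x = -0.06276; check Q = 6.7920e+04
Then remove 2.739 M of L.
Step 2:
                   C          E          L
  I           0.2065     0.8499      4.422
  C         -0.06616   -0.06616    0.06616
  E           0.1404     0.7837      4.488
  solve Keq expr → x = 0.02205; check Q = 6.7920e+04
Then change container volume by factor 2 (V_new/V_old).
Step 3:
                   C          E          L
  I          0.07018     0.3919      2.244
  C          0.05114    0.05114   -0.05114
  E           0.1213      0.443      2.193
  solve Keq expr → x = -0.01705; check Q = 6.7920e+04

Direction: reverse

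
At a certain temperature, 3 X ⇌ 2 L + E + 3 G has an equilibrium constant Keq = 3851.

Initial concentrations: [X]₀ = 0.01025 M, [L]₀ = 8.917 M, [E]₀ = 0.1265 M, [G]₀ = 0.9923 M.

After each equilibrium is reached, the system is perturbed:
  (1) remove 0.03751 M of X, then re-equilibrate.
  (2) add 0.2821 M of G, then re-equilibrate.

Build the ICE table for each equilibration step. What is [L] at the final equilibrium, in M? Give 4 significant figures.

[L]_eq = 8.813 M

Q₀ = 9.1261e+06 vs Keq = 3851 ⇒ Q>K, reverse
Step 1:
                   X          L          E          G
  I          0.01025      8.917     0.1265     0.9923
  C           0.1001   -0.06676   -0.03338    -0.1001
  E           0.1104       8.85    0.09312     0.8922
  solve Keq expr → x = -0.03338; check Q = 3851
Then remove 0.03751 M of X.
Step 2:
                   X          L          E          G
  I          0.07287       8.85    0.09312     0.8922
  C          0.02975   -0.01983  -0.009915   -0.02975
  E           0.1026       8.83    0.08321     0.8624
  solve Keq expr → x = -0.009915; check Q = 3851
Then add 0.2821 M of G.
Step 3:
                   X          L          E          G
  I           0.1026       8.83    0.08321      1.145
  C          0.02563   -0.01709  -0.008543   -0.02563
  E           0.1283      8.813    0.07466      1.119
  solve Keq expr → x = -0.008543; check Q = 3851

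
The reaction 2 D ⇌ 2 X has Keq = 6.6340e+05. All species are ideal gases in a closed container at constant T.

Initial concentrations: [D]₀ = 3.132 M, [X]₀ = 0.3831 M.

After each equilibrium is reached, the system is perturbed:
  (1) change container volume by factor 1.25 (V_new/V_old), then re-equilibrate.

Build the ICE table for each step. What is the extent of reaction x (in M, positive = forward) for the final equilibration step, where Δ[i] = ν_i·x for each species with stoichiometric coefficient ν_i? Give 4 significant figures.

Q₀ = 0.01496 vs Keq = 6.6340e+05 ⇒ Q<K, forward
Step 1:
                  D         X
  I           3.132    0.3831
  C          -3.128     3.128
  E         0.00431     3.511
  solve Keq expr → x = 1.564; check Q = 6.6340e+05
Then change container volume by factor 1.25 (V_new/V_old).
Step 2:
                  D         X
  I        0.003448     2.809
  C               0         0
  E        0.003448     2.809
  solve Keq expr → x = 0; check Q = 6.6340e+05

x = 0 M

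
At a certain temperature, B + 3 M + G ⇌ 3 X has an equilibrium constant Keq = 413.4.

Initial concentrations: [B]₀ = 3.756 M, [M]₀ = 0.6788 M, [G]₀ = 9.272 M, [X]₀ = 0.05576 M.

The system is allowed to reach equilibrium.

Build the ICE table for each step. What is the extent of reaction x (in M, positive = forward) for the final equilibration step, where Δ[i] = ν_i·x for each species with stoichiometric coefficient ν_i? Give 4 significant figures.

Q₀ = 1.5916e-05 vs Keq = 413.4 ⇒ Q<K, forward
Step 1:
                    B           M           G           X
  init          3.756      0.6788       9.272     0.05576
  Δ           -0.2163      -0.649     -0.2163       0.649
  eq             3.54     0.02978       9.056      0.7048
  solve Keq expr → x = 0.2163; check Q = 413.4

x = 0.2163 M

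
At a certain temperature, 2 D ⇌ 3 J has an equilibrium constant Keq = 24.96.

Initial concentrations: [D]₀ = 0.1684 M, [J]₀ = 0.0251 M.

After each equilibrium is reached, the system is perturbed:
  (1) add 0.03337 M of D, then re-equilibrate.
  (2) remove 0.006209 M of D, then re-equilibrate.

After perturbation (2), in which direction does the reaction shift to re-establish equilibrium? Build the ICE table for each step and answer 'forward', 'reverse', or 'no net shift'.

Q₀ = 5.5762e-04 vs Keq = 24.96 ⇒ Q<K, forward
Step 1:
                    D           J
  Initial      0.1684      0.0251
  Change      -0.1446      0.2169
  Equil       0.02382       0.242
  solve Keq expr → x = 0.07229; check Q = 24.96
Then add 0.03337 M of D.
Step 2:
                    D           J
  Initial     0.05719       0.242
  Change     -0.02712     0.04068
  Equil       0.03008      0.2826
  solve Keq expr → x = 0.01356; check Q = 24.96
Then remove 0.006209 M of D.
Step 3:
                    D           J
  Initial     0.02387      0.2826
  Change     0.005016   -0.007524
  Equil       0.02888      0.2751
  solve Keq expr → x = -0.002508; check Q = 24.96

Direction: reverse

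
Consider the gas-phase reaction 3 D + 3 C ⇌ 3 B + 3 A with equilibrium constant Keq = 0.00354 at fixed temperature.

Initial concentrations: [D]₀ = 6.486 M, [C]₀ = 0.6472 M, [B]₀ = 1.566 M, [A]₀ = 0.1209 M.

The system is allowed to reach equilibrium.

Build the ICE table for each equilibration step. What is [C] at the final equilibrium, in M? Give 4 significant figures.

Q₀ = 9.1750e-05 vs Keq = 0.00354 ⇒ Q<K, forward
Step 1:
                   D          C          B          A
  Initial      6.486     0.6472      1.566     0.1209
  Change      -0.155     -0.155      0.155      0.155
  Equil        6.331     0.4922      1.721     0.2759
  solve Keq expr → x = 0.05168; check Q = 0.00354

[C]_eq = 0.4922 M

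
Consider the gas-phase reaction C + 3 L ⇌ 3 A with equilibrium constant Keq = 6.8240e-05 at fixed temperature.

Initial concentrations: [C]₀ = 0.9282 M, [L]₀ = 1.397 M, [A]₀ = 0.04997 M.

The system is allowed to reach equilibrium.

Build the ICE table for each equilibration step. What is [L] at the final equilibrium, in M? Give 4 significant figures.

Q₀ = 4.9306e-05 vs Keq = 6.8240e-05 ⇒ Q<K, forward
Step 1:
                    C           L           A
  init         0.9282       1.397     0.04997
  Δ         -0.001821   -0.005463    0.005463
  eq           0.9264       1.392     0.05543
  solve Keq expr → x = 0.001821; check Q = 6.8240e-05

[L]_eq = 1.392 M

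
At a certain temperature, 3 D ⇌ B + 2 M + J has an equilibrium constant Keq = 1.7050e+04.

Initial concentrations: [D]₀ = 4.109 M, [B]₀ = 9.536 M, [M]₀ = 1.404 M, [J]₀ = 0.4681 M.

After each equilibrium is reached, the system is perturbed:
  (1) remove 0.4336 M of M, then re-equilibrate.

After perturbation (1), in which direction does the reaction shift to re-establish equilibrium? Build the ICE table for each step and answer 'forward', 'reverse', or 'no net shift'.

Q₀ = 0.1268 vs Keq = 1.7050e+04 ⇒ Q<K, forward
Step 1:
                    D           B           M           J
  Initial       4.109       9.536       1.404      0.4681
  Change       -3.849       1.283       2.566       1.283
  Equil        0.2597       10.82        3.97       1.751
  solve Keq expr → x = 1.283; check Q = 1.7050e+04
Then remove 0.4336 M of M.
Step 2:
                    D           B           M           J
  Initial      0.2597       10.82       3.537       1.751
  Change     -0.01839     0.00613     0.01226     0.00613
  Equil        0.2413       10.83       3.549       1.757
  solve Keq expr → x = 0.00613; check Q = 1.7050e+04

Direction: forward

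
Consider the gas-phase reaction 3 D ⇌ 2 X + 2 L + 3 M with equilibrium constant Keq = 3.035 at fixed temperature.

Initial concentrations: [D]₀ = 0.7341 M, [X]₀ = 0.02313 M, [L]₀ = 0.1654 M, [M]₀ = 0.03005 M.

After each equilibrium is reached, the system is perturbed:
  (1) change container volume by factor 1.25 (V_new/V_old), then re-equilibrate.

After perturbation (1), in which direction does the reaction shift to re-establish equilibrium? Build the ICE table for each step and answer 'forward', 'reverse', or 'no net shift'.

Direction: forward

Q₀ = 1.0039e-09 vs Keq = 3.035 ⇒ Q<K, forward
Step 1:
                    D           X           L           M
  init         0.7341     0.02313      0.1654     0.03005
  Δ           -0.5785      0.3857      0.3857      0.5785
  eq           0.1556      0.4088      0.5511      0.6085
  solve Keq expr → x = 0.1928; check Q = 3.035
Then change container volume by factor 1.25 (V_new/V_old).
Step 2:
                    D           X           L           M
  init         0.1245       0.327      0.4408      0.4868
  Δ          -0.02256     0.01504     0.01504     0.02256
  eq           0.1019      0.3421      0.4559      0.5094
  solve Keq expr → x = 0.007519; check Q = 3.035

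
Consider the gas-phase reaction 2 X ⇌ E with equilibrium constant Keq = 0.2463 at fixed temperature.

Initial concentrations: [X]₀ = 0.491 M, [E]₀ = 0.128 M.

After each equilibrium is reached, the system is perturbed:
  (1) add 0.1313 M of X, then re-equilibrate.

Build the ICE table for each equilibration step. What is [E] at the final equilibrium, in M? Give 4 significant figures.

Q₀ = 0.5309 vs Keq = 0.2463 ⇒ Q>K, reverse
Step 1:
                    X           E
  Initial       0.491       0.128
  Change      0.08982    -0.04491
  Equil        0.5808     0.08309
  solve Keq expr → x = -0.04491; check Q = 0.2463
Then add 0.1313 M of X.
Step 2:
                    X           E
  Initial      0.7121     0.08309
  Change     -0.04987     0.02493
  Equil        0.6623       0.108
  solve Keq expr → x = 0.02493; check Q = 0.2463

[E]_eq = 0.108 M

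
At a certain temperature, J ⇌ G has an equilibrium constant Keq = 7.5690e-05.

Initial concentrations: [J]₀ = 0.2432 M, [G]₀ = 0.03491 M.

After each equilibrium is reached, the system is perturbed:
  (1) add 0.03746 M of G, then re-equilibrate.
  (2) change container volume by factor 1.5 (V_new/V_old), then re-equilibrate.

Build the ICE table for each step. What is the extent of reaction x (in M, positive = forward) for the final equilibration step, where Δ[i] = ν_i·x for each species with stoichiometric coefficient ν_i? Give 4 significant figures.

Q₀ = 0.1435 vs Keq = 7.5690e-05 ⇒ Q>K, reverse
Step 1:
                   J          G
  Initial     0.2432    0.03491
  Change     0.03489   -0.03489
  Equil       0.2781 2.1049e-05
  solve Keq expr → x = -0.03489; check Q = 7.5690e-05
Then add 0.03746 M of G.
Step 2:
                   J          G
  Initial     0.2781    0.03748
  Change     0.03746   -0.03746
  Equil       0.3155 2.3884e-05
  solve Keq expr → x = -0.03746; check Q = 7.5690e-05
Then change container volume by factor 1.5 (V_new/V_old).
Step 3:
                   J          G
  Initial     0.2104 1.5922e-05
  Change           0          0
  Equil       0.2104 1.5922e-05
  solve Keq expr → x = 0; check Q = 7.5690e-05

x = 0 M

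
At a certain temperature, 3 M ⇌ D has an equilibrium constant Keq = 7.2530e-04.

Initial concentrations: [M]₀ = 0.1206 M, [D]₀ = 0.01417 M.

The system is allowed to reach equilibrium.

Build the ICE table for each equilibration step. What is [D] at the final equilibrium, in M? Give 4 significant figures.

Q₀ = 8.078 vs Keq = 7.2530e-04 ⇒ Q>K, reverse
Step 1:
                    M           D
  Initial      0.1206     0.01417
  Change       0.0425    -0.01417
  Equil        0.1631  3.1469e-06
  solve Keq expr → x = -0.01417; check Q = 7.2530e-04

[D]_eq = 3.1469e-06 M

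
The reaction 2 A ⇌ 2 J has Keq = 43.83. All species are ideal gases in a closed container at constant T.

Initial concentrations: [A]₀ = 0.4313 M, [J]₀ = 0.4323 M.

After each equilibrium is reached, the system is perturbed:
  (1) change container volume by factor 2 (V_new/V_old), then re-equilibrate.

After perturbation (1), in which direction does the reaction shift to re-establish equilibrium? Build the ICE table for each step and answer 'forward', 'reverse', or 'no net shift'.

Direction: no net shift

Q₀ = 1.005 vs Keq = 43.83 ⇒ Q<K, forward
Step 1:
                    A           J
  init         0.4313      0.4323
  Δ            -0.318       0.318
  eq           0.1133      0.7503
  solve Keq expr → x = 0.159; check Q = 43.83
Then change container volume by factor 2 (V_new/V_old).
Step 2:
                    A           J
  init        0.05666      0.3751
  Δ                 0           0
  eq          0.05666      0.3751
  solve Keq expr → x = 0; check Q = 43.83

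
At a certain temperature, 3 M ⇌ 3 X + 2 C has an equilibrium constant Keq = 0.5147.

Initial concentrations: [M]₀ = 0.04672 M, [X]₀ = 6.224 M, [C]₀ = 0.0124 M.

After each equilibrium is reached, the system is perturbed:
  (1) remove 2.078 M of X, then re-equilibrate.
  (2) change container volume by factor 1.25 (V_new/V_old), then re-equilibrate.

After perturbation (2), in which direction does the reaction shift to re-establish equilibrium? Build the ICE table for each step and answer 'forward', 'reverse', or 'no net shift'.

Q₀ = 363.5 vs Keq = 0.5147 ⇒ Q>K, reverse
Step 1:
                  M         X         C
  Initial   0.04672     6.224    0.0124
  Change    0.01747  -0.01747  -0.01165
  Equil     0.06419     6.207 7.5455e-04
  solve Keq expr → x = -0.005823; check Q = 0.5147
Then remove 2.078 M of X.
Step 2:
                  M         X         C
  Initial   0.06419     4.129 7.5455e-04
  Change  -9.0953e-04 9.0953e-04 6.0635e-04
  Equil     0.06328     4.129  0.001361
  solve Keq expr → x = 3.0318e-04; check Q = 0.5147
Then change container volume by factor 1.25 (V_new/V_old).
Step 3:
                  M         X         C
  Initial   0.05062     3.304  0.001089
  Change  -3.8469e-04 3.8469e-04 2.5646e-04
  Equil     0.05024     3.304  0.001345
  solve Keq expr → x = 1.2823e-04; check Q = 0.5147

Direction: forward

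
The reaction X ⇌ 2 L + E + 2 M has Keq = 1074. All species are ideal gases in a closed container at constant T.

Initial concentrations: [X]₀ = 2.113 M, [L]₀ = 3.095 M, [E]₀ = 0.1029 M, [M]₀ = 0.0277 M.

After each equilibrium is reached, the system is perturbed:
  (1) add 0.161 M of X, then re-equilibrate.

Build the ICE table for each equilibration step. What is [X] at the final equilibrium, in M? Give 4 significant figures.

[X]_eq = 0.6666 M

Q₀ = 3.5793e-04 vs Keq = 1074 ⇒ Q<K, forward
Step 1:
                    X           L           E           M
  Initial       2.113       3.095      0.1029      0.0277
  Change       -1.544       3.088       1.544       3.088
  Equil         0.569       6.183       1.647       3.116
  solve Keq expr → x = 1.544; check Q = 1074
Then add 0.161 M of X.
Step 2:
                    X           L           E           M
  Initial        0.73       6.183       1.647       3.116
  Change     -0.06344      0.1269     0.06344      0.1269
  Equil        0.6666        6.31        1.71       3.243
  solve Keq expr → x = 0.06344; check Q = 1074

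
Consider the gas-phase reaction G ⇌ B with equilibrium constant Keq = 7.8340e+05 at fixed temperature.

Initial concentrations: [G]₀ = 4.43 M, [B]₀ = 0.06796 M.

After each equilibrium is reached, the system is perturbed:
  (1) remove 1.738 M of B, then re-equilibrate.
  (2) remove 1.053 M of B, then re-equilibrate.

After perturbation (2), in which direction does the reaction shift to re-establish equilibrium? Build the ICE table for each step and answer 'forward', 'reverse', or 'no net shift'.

Direction: forward

Q₀ = 0.01534 vs Keq = 7.8340e+05 ⇒ Q<K, forward
Step 1:
                   G          B
  I             4.43    0.06796
  C            -4.43       4.43
  E       5.7416e-06      4.498
  solve Keq expr → x = 4.43; check Q = 7.8340e+05
Then remove 1.738 M of B.
Step 2:
                   G          B
  I       5.7416e-06       2.76
  C       -2.2185e-06 2.2185e-06
  E       3.5230e-06       2.76
  solve Keq expr → x = 2.2185e-06; check Q = 7.8340e+05
Then remove 1.053 M of B.
Step 3:
                   G          B
  I       3.5230e-06      1.707
  C       -1.3441e-06 1.3441e-06
  E       2.1789e-06      1.707
  solve Keq expr → x = 1.3441e-06; check Q = 7.8340e+05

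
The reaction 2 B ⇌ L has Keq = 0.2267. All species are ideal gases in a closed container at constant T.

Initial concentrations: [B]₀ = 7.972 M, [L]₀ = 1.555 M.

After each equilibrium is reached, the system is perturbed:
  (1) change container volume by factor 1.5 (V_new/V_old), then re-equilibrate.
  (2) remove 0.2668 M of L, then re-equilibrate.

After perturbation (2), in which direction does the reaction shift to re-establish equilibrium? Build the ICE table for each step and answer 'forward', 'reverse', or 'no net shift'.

Direction: forward

Q₀ = 0.02447 vs Keq = 0.2267 ⇒ Q<K, forward
Step 1:
                  B         L
  I           7.972     1.555
  C          -4.009     2.005
  E           3.963      3.56
  solve Keq expr → x = 2.005; check Q = 0.2267
Then change container volume by factor 1.5 (V_new/V_old).
Step 2:
                  B         L
  I           2.642     2.373
  C          0.4401     -0.22
  E           3.082     2.153
  solve Keq expr → x = -0.22; check Q = 0.2267
Then remove 0.2668 M of L.
Step 3:
                  B         L
  I           3.082     1.886
  C         -0.1431   0.07153
  E           2.939     1.958
  solve Keq expr → x = 0.07153; check Q = 0.2267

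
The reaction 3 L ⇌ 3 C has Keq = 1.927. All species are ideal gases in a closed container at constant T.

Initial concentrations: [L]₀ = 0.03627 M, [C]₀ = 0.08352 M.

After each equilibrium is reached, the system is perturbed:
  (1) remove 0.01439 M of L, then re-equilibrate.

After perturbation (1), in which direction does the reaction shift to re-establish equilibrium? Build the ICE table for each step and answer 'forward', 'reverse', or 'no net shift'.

Q₀ = 12.21 vs Keq = 1.927 ⇒ Q>K, reverse
Step 1:
                    L           C
  init        0.03627     0.08352
  Δ            0.0171     -0.0171
  eq          0.05337     0.06642
  solve Keq expr → x = -0.005701; check Q = 1.927
Then remove 0.01439 M of L.
Step 2:
                    L           C
  init        0.03898     0.06642
  Δ          0.007978   -0.007978
  eq          0.04696     0.05844
  solve Keq expr → x = -0.002659; check Q = 1.927

Direction: reverse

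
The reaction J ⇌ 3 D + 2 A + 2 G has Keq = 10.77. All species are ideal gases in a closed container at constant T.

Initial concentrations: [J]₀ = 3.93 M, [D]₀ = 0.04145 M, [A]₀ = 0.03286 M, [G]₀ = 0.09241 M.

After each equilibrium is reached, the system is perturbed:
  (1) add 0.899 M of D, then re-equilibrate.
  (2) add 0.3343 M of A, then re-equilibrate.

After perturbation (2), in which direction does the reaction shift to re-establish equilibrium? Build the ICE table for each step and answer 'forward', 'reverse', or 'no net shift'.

Q₀ = 1.6709e-10 vs Keq = 10.77 ⇒ Q<K, forward
Step 1:
                    J           D           A           G
  I              3.93     0.04145     0.03286     0.09241
  C           -0.6749       2.025        1.35        1.35
  E             3.255       2.066       1.383       1.442
  solve Keq expr → x = 0.6749; check Q = 10.77
Then add 0.899 M of D.
Step 2:
                    J           D           A           G
  I             3.255       2.965       1.383       1.442
  C            0.1118     -0.3354     -0.2236     -0.2236
  E             3.367        2.63       1.159       1.219
  solve Keq expr → x = -0.1118; check Q = 10.77
Then add 0.3343 M of A.
Step 3:
                    J           D           A           G
  I             3.367        2.63       1.493       1.219
  C           0.05058     -0.1517     -0.1012     -0.1012
  E             3.418       2.478       1.392       1.117
  solve Keq expr → x = -0.05058; check Q = 10.77

Direction: reverse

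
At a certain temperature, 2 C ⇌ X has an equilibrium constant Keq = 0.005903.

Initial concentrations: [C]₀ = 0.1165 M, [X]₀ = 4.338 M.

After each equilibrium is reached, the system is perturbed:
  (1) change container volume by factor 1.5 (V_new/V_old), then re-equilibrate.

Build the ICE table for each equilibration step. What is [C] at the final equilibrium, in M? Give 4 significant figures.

[C]_eq = 5.504 M

Q₀ = 319.6 vs Keq = 0.005903 ⇒ Q>K, reverse
Step 1:
                    C           X
  init         0.1165       4.338
  Δ             7.915      -3.957
  eq            8.031      0.3807
  solve Keq expr → x = -3.957; check Q = 0.005903
Then change container volume by factor 1.5 (V_new/V_old).
Step 2:
                    C           X
  init          5.354      0.2538
  Δ              0.15    -0.07499
  eq            5.504      0.1788
  solve Keq expr → x = -0.07499; check Q = 0.005903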